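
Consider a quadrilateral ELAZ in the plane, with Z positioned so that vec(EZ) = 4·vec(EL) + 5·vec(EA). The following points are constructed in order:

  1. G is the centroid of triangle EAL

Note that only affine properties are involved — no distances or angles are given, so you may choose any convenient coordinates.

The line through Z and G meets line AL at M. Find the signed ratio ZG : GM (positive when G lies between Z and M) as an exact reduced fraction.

Work in coordinates with E = (0, 0), L = (1, 0), A = (0, 1), Z = (4, 5).
1. G is the centroid of triangle EAL ⇒ G = (1/3, 1/3)
line ZG meets AL at M = (12/25, 13/25)
G = Z + t·(M−Z) with t = 25/24, so ZG:GM = 25/24:-1/24

ZG:GM = -25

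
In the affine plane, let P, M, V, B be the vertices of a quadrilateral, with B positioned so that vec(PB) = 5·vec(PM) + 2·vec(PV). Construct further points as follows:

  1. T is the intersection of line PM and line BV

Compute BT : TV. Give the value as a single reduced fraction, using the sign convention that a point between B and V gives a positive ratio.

Assign P = (0, 0), M = (1, 0), V = (0, 1), B = (5, 2) — the answer is frame-independent, so this choice is without loss of generality.
1. T is the intersection of line PM and line BV ⇒ T = (-5, 0)
T = B + t·(V−B) with t = 2, so BT:TV = t:(1−t) = 2:-1

BT:TV = -2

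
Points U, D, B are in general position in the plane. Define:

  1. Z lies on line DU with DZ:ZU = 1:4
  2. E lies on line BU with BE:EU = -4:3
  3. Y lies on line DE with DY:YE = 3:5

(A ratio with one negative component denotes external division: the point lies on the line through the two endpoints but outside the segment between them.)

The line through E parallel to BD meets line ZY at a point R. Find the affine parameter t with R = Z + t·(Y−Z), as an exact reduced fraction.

Set U = (0, 0), D = (1, 0), B = (0, 1); any affine frame gives the same invariant.
1. Z lies on line DU with DZ:ZU = 1:4 ⇒ Z = (4/5, 0)
2. E lies on line BU with BE:EU = -4:3 ⇒ E = (0, -3)
3. Y lies on line DE with DY:YE = 3:5 ⇒ Y = (5/8, -9/8)
through E parallel to BD: direction (1, -1); meets ZY at R = (15/52, -171/52)
R = Z + t·(Y−Z) with t = 38/13

t = 38/13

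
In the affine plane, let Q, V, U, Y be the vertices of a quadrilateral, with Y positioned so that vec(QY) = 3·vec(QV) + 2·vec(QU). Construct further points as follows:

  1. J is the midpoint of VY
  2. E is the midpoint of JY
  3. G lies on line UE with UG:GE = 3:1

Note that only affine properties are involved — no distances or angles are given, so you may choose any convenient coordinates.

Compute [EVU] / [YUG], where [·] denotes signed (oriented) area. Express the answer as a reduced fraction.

[EVU]:[YUG] = -4

Set Q = (0, 0), V = (1, 0), U = (0, 1), Y = (3, 2); any affine frame gives the same invariant.
1. J is the midpoint of VY ⇒ J = (2, 1)
2. E is the midpoint of JY ⇒ E = (5/2, 3/2)
3. G lies on line UE with UG:GE = 3:1 ⇒ G = (15/8, 11/8)
2·[EVU] = -3, 2·[YUG] = 3/4
[EVU]:[YUG] = -3:3/4 = -4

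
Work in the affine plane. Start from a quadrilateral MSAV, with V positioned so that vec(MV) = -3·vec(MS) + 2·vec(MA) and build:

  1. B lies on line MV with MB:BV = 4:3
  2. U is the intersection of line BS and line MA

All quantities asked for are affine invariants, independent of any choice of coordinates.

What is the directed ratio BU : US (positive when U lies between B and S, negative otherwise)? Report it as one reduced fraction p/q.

BU:US = 12/7

Assign M = (0, 0), S = (1, 0), A = (0, 1), V = (-3, 2) — the answer is frame-independent, so this choice is without loss of generality.
1. B lies on line MV with MB:BV = 4:3 ⇒ B = (-12/7, 8/7)
2. U is the intersection of line BS and line MA ⇒ U = (0, 8/19)
U = B + t·(S−B) with t = 12/19, so BU:US = t:(1−t) = 12/19:7/19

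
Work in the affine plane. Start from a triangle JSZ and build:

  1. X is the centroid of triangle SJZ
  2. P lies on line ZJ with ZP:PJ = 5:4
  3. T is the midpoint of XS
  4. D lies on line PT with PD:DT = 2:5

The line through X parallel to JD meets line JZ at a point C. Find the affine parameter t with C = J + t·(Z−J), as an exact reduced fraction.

Work in coordinates with J = (0, 0), S = (1, 0), Z = (0, 1).
1. X is the centroid of triangle SJZ ⇒ X = (1/3, 1/3)
2. P lies on line ZJ with ZP:PJ = 5:4 ⇒ P = (0, 4/9)
3. T is the midpoint of XS ⇒ T = (2/3, 1/6)
4. D lies on line PT with PD:DT = 2:5 ⇒ D = (4/21, 23/63)
through X parallel to JD: direction (4/21, 23/63); meets JZ at C = (0, -11/36)
C = J + t·(Z−J) with t = -11/36

t = -11/36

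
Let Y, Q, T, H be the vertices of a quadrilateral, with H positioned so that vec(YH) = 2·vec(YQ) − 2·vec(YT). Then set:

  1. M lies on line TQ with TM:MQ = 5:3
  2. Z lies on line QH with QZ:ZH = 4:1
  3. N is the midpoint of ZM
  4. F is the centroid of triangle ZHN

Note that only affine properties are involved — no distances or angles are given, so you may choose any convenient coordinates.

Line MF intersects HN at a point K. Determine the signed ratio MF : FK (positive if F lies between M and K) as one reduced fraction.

MF:FK = -4

Choose coordinates Y = (0, 0), Q = (1, 0), T = (0, 1), H = (2, -2).
1. M lies on line TQ with TM:MQ = 5:3 ⇒ M = (5/8, 3/8)
2. Z lies on line QH with QZ:ZH = 4:1 ⇒ Z = (9/5, -8/5)
3. N is the midpoint of ZM ⇒ N = (97/80, -49/80)
4. F is the centroid of triangle ZHN ⇒ F = (401/240, -337/240)
line MF meets HN at K = (451/320, -307/320)
F = M + t·(K−M) with t = 4/3, so MF:FK = 4/3:-1/3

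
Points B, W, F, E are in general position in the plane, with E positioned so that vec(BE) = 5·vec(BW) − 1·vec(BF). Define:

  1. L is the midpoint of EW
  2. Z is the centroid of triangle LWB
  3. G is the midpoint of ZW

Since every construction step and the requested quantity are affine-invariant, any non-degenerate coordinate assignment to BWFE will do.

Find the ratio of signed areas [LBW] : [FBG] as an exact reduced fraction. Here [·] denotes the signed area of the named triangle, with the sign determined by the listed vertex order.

[LBW]:[FBG] = -3/7

Assign B = (0, 0), W = (1, 0), F = (0, 1), E = (5, -1) — the answer is frame-independent, so this choice is without loss of generality.
1. L is the midpoint of EW ⇒ L = (3, -1/2)
2. Z is the centroid of triangle LWB ⇒ Z = (4/3, -1/6)
3. G is the midpoint of ZW ⇒ G = (7/6, -1/12)
2·[LBW] = -1/2, 2·[FBG] = 7/6
[LBW]:[FBG] = -1/2:7/6 = -3/7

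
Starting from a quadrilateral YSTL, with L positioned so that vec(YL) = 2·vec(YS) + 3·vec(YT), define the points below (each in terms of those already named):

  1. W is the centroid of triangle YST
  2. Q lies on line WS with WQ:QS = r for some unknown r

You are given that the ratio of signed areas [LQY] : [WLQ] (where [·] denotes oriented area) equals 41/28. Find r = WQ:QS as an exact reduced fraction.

r = 4/5

Assign Y = (0, 0), S = (1, 0), T = (0, 1), L = (2, 3) — the answer is frame-independent, so this choice is without loss of generality.
1. W is the centroid of triangle YST ⇒ W = (1/3, 1/3)
2. With WQ:QS = r, write λ = r/(r+1) so Q = W + λ·(S−W); Q is affine-linear in λ
Every point depending on Q is an affine combination of Q and λ-independent points, so each such coordinate is linear in λ; the λ² term in each signed area is a multiple of (S−W)×(S−W) = 0, so 2·[LQY] and 2·[WLQ] are each linear in λ. Evaluating at λ=0 and λ=1:
  2·[LQY] = -8/3·λ − 1/3,   2·[WLQ] = -7/3·λ
So [LQY]:[WLQ] = (-8/3·λ − 1/3) / (-7/3·λ). Setting this equal to 41/28:
  -8/3·λ − 1/3 = 41/28·(-7/3·λ)  ⇒  λ = 4/9
Then r = λ/(1−λ) = (4/9)/(5/9) = 4/5. Check: with r = 4/5, Q = (17/27, 5/27) and [LQY]:[WLQ] = 41/28 as required.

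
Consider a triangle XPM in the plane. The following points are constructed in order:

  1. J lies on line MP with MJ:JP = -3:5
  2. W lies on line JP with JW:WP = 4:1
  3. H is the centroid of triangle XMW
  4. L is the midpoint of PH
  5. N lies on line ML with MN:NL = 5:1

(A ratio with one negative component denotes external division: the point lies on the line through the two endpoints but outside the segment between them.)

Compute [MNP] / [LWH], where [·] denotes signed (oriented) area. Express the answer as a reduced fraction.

[MNP]:[LWH] = 5/3

Assign X = (0, 0), P = (1, 0), M = (0, 1) — the answer is frame-independent, so this choice is without loss of generality.
1. J lies on line MP with MJ:JP = -3:5 ⇒ J = (-3/2, 5/2)
2. W lies on line JP with JW:WP = 4:1 ⇒ W = (1/2, 1/2)
3. H is the centroid of triangle XMW ⇒ H = (1/6, 1/2)
4. L is the midpoint of PH ⇒ L = (7/12, 1/4)
5. N lies on line ML with MN:NL = 5:1 ⇒ N = (35/72, 3/8)
2·[MNP] = 5/36, 2·[LWH] = 1/12
[MNP]:[LWH] = 5/36:1/12 = 5/3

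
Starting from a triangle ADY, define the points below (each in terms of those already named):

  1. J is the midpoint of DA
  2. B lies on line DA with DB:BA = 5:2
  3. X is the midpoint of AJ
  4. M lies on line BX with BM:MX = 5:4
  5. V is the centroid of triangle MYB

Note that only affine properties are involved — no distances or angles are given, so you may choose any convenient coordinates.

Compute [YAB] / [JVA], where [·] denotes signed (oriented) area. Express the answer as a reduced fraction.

[YAB]:[JVA] = 12/7

Choose coordinates A = (0, 0), D = (1, 0), Y = (0, 1).
1. J is the midpoint of DA ⇒ J = (1/2, 0)
2. B lies on line DA with DB:BA = 5:2 ⇒ B = (2/7, 0)
3. X is the midpoint of AJ ⇒ X = (1/4, 0)
4. M lies on line BX with BM:MX = 5:4 ⇒ M = (67/252, 0)
5. V is the centroid of triangle MYB ⇒ V = (139/756, 1/3)
2·[YAB] = 2/7, 2·[JVA] = 1/6
[YAB]:[JVA] = 2/7:1/6 = 12/7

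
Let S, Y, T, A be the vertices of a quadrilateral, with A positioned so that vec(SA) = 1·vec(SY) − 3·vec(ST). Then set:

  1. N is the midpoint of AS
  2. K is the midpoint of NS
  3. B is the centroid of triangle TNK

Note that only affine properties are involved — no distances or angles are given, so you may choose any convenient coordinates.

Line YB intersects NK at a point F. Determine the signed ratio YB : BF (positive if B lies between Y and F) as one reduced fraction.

YB:BF = 8

Set S = (0, 0), Y = (1, 0), T = (0, 1), A = (1, -3); any affine frame gives the same invariant.
1. N is the midpoint of AS ⇒ N = (1/2, -3/2)
2. K is the midpoint of NS ⇒ K = (1/4, -3/4)
3. B is the centroid of triangle TNK ⇒ B = (1/4, -5/12)
line YB meets NK at F = (5/32, -15/32)
B = Y + t·(F−Y) with t = 8/9, so YB:BF = 8/9:1/9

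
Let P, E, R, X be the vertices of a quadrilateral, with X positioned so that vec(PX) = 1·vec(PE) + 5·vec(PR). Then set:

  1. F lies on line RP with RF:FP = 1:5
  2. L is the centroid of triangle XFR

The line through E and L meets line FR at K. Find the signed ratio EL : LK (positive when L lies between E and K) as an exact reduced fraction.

Set P = (0, 0), E = (1, 0), R = (0, 1), X = (1, 5); any affine frame gives the same invariant.
1. F lies on line RP with RF:FP = 1:5 ⇒ F = (0, 5/6)
2. L is the centroid of triangle XFR ⇒ L = (1/3, 41/18)
line EL meets FR at K = (0, 41/12)
L = E + t·(K−E) with t = 2/3, so EL:LK = 2/3:1/3

EL:LK = 2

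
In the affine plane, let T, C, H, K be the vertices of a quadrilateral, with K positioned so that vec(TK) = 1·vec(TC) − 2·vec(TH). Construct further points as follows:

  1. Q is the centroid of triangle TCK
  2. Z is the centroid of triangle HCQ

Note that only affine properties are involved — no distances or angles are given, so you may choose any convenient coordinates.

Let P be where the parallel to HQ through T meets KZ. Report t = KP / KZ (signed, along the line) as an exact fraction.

t = -1/2

Work in coordinates with T = (0, 0), C = (1, 0), H = (0, 1), K = (1, -2).
1. Q is the centroid of triangle TCK ⇒ Q = (2/3, -2/3)
2. Z is the centroid of triangle HCQ ⇒ Z = (5/9, 1/9)
through T parallel to HQ: direction (2/3, -5/3); meets KZ at P = (11/9, -55/18)
P = K + t·(Z−K) with t = -1/2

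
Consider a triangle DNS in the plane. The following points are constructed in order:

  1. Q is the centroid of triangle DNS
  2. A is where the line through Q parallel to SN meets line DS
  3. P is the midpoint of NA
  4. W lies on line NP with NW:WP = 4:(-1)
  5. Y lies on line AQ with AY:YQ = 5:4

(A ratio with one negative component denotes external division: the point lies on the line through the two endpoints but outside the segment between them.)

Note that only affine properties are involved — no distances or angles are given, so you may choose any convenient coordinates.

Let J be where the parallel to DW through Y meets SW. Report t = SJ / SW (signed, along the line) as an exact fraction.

t = 62/81

Assign D = (0, 0), N = (1, 0), S = (0, 1) — the answer is frame-independent, so this choice is without loss of generality.
1. Q is the centroid of triangle DNS ⇒ Q = (1/3, 1/3)
2. A is where the line through Q parallel to SN meets line DS ⇒ A = (0, 2/3)
3. P is the midpoint of NA ⇒ P = (1/2, 1/3)
4. W lies on line NP with NW:WP = 4:(-1) ⇒ W = (1/3, 4/9)
5. Y lies on line AQ with AY:YQ = 5:4 ⇒ Y = (5/27, 13/27)
through Y parallel to DW: direction (1/3, 4/9); meets SW at J = (62/243, 419/729)
J = S + t·(W−S) with t = 62/81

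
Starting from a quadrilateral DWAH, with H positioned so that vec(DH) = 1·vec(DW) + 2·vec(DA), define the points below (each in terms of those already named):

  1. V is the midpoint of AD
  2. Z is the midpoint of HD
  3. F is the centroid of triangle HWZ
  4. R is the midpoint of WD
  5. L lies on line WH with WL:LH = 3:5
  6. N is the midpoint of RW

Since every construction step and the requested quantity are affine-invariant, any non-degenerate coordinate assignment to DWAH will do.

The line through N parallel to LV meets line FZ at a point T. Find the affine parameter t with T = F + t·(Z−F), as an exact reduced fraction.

Work in coordinates with D = (0, 0), W = (1, 0), A = (0, 1), H = (1, 2).
1. V is the midpoint of AD ⇒ V = (0, 1/2)
2. Z is the midpoint of HD ⇒ Z = (1/2, 1)
3. F is the centroid of triangle HWZ ⇒ F = (5/6, 1)
4. R is the midpoint of WD ⇒ R = (1/2, 0)
5. L lies on line WH with WL:LH = 3:5 ⇒ L = (1, 3/4)
6. N is the midpoint of RW ⇒ N = (3/4, 0)
through N parallel to LV: direction (-1, -1/4); meets FZ at T = (19/4, 1)
T = F + t·(Z−F) with t = -47/4

t = -47/4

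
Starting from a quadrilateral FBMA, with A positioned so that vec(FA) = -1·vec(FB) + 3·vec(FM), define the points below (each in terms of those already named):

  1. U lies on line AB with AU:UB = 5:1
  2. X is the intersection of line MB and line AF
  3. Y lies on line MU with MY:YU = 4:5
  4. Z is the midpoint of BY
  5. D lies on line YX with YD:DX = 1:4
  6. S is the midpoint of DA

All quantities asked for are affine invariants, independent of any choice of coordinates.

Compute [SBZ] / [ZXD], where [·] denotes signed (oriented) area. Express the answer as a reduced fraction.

[SBZ]:[ZXD] = 3

Assign F = (0, 0), B = (1, 0), M = (0, 1), A = (-1, 3) — the answer is frame-independent, so this choice is without loss of generality.
1. U lies on line AB with AU:UB = 5:1 ⇒ U = (2/3, 1/2)
2. X is the intersection of line MB and line AF ⇒ X = (-1/2, 3/2)
3. Y lies on line MU with MY:YU = 4:5 ⇒ Y = (8/27, 7/9)
4. Z is the midpoint of BY ⇒ Z = (35/54, 7/18)
5. D lies on line YX with YD:DX = 1:4 ⇒ D = (37/270, 83/90)
6. S is the midpoint of DA ⇒ S = (-233/540, 353/180)
2·[SBZ] = -2/15, 2·[ZXD] = -2/45
[SBZ]:[ZXD] = -2/15:-2/45 = 3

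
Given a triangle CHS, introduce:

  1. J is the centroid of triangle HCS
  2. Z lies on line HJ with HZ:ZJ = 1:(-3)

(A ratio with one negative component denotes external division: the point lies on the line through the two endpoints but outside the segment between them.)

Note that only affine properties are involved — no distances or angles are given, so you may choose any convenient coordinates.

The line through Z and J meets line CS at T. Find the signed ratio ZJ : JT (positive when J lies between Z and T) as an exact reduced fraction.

ZJ:JT = 3

Choose coordinates C = (0, 0), H = (1, 0), S = (0, 1).
1. J is the centroid of triangle HCS ⇒ J = (1/3, 1/3)
2. Z lies on line HJ with HZ:ZJ = 1:(-3) ⇒ Z = (4/3, -1/6)
line ZJ meets CS at T = (0, 1/2)
J = Z + t·(T−Z) with t = 3/4, so ZJ:JT = 3/4:1/4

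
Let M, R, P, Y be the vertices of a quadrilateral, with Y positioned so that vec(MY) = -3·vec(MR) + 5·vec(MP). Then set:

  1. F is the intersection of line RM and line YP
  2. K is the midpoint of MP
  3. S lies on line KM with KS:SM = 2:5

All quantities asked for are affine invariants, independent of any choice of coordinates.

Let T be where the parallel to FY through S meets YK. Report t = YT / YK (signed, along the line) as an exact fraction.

Set M = (0, 0), R = (1, 0), P = (0, 1), Y = (-3, 5); any affine frame gives the same invariant.
1. F is the intersection of line RM and line YP ⇒ F = (3/4, 0)
2. K is the midpoint of MP ⇒ K = (0, 1/2)
3. S lies on line KM with KS:SM = 2:5 ⇒ S = (0, 5/14)
through S parallel to FY: direction (-15/4, 5); meets YK at T = (6/7, -11/14)
T = Y + t·(K−Y) with t = 9/7

t = 9/7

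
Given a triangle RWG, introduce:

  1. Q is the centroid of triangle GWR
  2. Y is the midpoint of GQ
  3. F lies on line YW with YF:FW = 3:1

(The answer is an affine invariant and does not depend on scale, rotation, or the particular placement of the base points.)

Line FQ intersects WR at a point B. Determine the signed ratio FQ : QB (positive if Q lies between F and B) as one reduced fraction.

FQ:QB = -1/2

Assign R = (0, 0), W = (1, 0), G = (0, 1) — the answer is frame-independent, so this choice is without loss of generality.
1. Q is the centroid of triangle GWR ⇒ Q = (1/3, 1/3)
2. Y is the midpoint of GQ ⇒ Y = (1/6, 2/3)
3. F lies on line YW with YF:FW = 3:1 ⇒ F = (19/24, 1/6)
line FQ meets WR at B = (5/4, 0)
Q = F + t·(B−F) with t = -1, so FQ:QB = -1:2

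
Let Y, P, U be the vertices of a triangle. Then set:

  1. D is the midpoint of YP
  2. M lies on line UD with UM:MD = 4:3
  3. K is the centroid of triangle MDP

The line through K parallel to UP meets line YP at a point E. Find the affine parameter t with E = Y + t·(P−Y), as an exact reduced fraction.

t = 31/42

Choose coordinates Y = (0, 0), P = (1, 0), U = (0, 1).
1. D is the midpoint of YP ⇒ D = (1/2, 0)
2. M lies on line UD with UM:MD = 4:3 ⇒ M = (2/7, 3/7)
3. K is the centroid of triangle MDP ⇒ K = (25/42, 1/7)
through K parallel to UP: direction (1, -1); meets YP at E = (31/42, 0)
E = Y + t·(P−Y) with t = 31/42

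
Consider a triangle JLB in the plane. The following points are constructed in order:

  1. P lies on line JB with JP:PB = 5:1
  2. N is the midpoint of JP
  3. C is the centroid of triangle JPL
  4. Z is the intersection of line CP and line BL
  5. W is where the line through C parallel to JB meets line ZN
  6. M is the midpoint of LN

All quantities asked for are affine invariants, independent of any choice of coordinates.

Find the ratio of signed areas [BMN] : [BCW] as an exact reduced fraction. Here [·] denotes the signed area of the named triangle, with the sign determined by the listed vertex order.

Work in coordinates with J = (0, 0), L = (1, 0), B = (0, 1).
1. P lies on line JB with JP:PB = 5:1 ⇒ P = (0, 5/6)
2. N is the midpoint of JP ⇒ N = (0, 5/12)
3. C is the centroid of triangle JPL ⇒ C = (1/3, 5/18)
4. Z is the intersection of line CP and line BL ⇒ Z = (-1/4, 5/4)
5. W is where the line through C parallel to JB meets line ZN ⇒ W = (1/3, -25/36)
6. M is the midpoint of LN ⇒ M = (1/2, 5/24)
2·[BMN] = -7/24, 2·[BCW] = -35/108
[BMN]:[BCW] = -7/24:-35/108 = 9/10

[BMN]:[BCW] = 9/10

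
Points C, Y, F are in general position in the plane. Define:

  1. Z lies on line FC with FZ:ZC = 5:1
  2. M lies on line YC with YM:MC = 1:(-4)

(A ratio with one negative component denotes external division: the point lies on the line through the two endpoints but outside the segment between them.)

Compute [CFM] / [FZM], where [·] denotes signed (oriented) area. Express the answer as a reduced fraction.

[CFM]:[FZM] = -6/5

Assign C = (0, 0), Y = (1, 0), F = (0, 1) — the answer is frame-independent, so this choice is without loss of generality.
1. Z lies on line FC with FZ:ZC = 5:1 ⇒ Z = (0, 1/6)
2. M lies on line YC with YM:MC = 1:(-4) ⇒ M = (4/3, 0)
2·[CFM] = -4/3, 2·[FZM] = 10/9
[CFM]:[FZM] = -4/3:10/9 = -6/5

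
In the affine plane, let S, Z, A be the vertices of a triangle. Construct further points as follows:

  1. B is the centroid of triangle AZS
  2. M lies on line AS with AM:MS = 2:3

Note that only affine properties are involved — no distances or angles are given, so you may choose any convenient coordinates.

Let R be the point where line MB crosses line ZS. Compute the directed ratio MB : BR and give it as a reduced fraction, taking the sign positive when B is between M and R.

MB:BR = 4/5

Work in coordinates with S = (0, 0), Z = (1, 0), A = (0, 1).
1. B is the centroid of triangle AZS ⇒ B = (1/3, 1/3)
2. M lies on line AS with AM:MS = 2:3 ⇒ M = (0, 3/5)
line MB meets ZS at R = (3/4, 0)
B = M + t·(R−M) with t = 4/9, so MB:BR = 4/9:5/9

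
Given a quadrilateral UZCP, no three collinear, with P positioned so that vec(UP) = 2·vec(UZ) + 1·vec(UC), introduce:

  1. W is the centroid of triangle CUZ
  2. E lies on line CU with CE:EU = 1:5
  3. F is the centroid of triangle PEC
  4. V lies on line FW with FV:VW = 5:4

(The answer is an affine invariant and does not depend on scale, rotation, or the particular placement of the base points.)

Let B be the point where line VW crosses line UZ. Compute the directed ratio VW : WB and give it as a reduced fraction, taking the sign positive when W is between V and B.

VW:WB = 22/27

Choose coordinates U = (0, 0), Z = (1, 0), C = (0, 1), P = (2, 1).
1. W is the centroid of triangle CUZ ⇒ W = (1/3, 1/3)
2. E lies on line CU with CE:EU = 1:5 ⇒ E = (0, 5/6)
3. F is the centroid of triangle PEC ⇒ F = (2/3, 17/18)
4. V lies on line FW with FV:VW = 5:4 ⇒ V = (13/27, 49/81)
line VW meets UZ at B = (5/33, 0)
W = V + t·(B−V) with t = 22/49, so VW:WB = 22/49:27/49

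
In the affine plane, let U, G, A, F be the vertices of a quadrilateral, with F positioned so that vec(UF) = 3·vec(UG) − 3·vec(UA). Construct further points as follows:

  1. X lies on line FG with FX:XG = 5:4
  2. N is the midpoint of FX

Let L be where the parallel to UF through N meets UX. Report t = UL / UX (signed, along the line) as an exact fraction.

t = 1/2

Assign U = (0, 0), G = (1, 0), A = (0, 1), F = (3, -3) — the answer is frame-independent, so this choice is without loss of generality.
1. X lies on line FG with FX:XG = 5:4 ⇒ X = (17/9, -4/3)
2. N is the midpoint of FX ⇒ N = (22/9, -13/6)
through N parallel to UF: direction (3, -3); meets UX at L = (17/18, -2/3)
L = U + t·(X−U) with t = 1/2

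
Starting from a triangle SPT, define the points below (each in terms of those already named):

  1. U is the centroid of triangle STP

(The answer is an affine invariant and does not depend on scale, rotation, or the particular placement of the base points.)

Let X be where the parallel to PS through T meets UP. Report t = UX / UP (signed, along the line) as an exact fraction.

t = -2

Work in coordinates with S = (0, 0), P = (1, 0), T = (0, 1).
1. U is the centroid of triangle STP ⇒ U = (1/3, 1/3)
through T parallel to PS: direction (-1, 0); meets UP at X = (-1, 1)
X = U + t·(P−U) with t = -2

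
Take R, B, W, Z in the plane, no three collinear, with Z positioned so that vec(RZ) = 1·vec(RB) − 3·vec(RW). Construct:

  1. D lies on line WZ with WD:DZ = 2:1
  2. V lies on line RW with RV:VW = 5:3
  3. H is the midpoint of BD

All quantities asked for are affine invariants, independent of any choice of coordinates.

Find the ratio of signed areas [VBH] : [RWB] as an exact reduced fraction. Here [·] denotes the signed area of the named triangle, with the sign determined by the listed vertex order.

Choose coordinates R = (0, 0), B = (1, 0), W = (0, 1), Z = (1, -3).
1. D lies on line WZ with WD:DZ = 2:1 ⇒ D = (2/3, -5/3)
2. V lies on line RW with RV:VW = 5:3 ⇒ V = (0, 5/8)
3. H is the midpoint of BD ⇒ H = (5/6, -5/6)
2·[VBH] = -15/16, 2·[RWB] = -1
[VBH]:[RWB] = -15/16:-1 = 15/16

[VBH]:[RWB] = 15/16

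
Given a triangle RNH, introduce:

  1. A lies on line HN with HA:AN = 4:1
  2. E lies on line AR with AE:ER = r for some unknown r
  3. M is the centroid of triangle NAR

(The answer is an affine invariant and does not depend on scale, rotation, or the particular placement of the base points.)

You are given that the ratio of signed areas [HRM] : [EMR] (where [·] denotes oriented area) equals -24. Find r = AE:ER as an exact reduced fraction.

r = 5/3

Work in coordinates with R = (0, 0), N = (1, 0), H = (0, 1).
1. A lies on line HN with HA:AN = 4:1 ⇒ A = (4/5, 1/5)
2. With AE:ER = r, write λ = r/(r+1) so E = A + λ·(R−A); E is affine-linear in λ
3. M is the centroid of triangle NAR ⇒ M = (3/5, 1/15)
Every point depending on E is an affine combination of E and λ-independent points, so each such coordinate is linear in λ; the λ² term in each signed area is a multiple of (R−A)×(R−A) = 0, so 2·[HRM] and 2·[EMR] are each linear in λ. Evaluating at λ=0 and λ=1:
  2·[HRM] = 3/5,   2·[EMR] = 1/15·λ − 1/15
So [HRM]:[EMR] = (3/5) / (1/15·λ − 1/15). Setting this equal to -24:
  3/5 = -24·(1/15·λ − 1/15)  ⇒  λ = 5/8
Then r = λ/(1−λ) = (5/8)/(3/8) = 5/3. Check: with r = 5/3, E = (3/10, 3/40) and [HRM]:[EMR] = -24 as required.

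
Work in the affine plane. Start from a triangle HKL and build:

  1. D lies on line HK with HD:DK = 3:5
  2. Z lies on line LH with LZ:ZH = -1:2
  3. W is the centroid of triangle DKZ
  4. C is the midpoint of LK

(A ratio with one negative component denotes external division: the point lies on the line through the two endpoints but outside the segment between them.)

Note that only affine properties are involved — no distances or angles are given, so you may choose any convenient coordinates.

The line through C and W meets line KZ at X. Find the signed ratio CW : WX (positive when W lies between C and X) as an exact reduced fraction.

Assign H = (0, 0), K = (1, 0), L = (0, 1) — the answer is frame-independent, so this choice is without loss of generality.
1. D lies on line HK with HD:DK = 3:5 ⇒ D = (3/8, 0)
2. Z lies on line LH with LZ:ZH = -1:2 ⇒ Z = (0, 2)
3. W is the centroid of triangle DKZ ⇒ W = (11/24, 2/3)
4. C is the midpoint of LK ⇒ C = (1/2, 1/2)
line CW meets KZ at X = (1/4, 3/2)
W = C + t·(X−C) with t = 1/6, so CW:WX = 1/6:5/6

CW:WX = 1/5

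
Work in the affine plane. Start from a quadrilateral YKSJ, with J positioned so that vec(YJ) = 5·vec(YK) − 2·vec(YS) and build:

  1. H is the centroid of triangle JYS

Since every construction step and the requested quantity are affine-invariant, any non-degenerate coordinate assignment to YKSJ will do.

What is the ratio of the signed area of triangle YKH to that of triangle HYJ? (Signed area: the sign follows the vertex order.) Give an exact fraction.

Work in coordinates with Y = (0, 0), K = (1, 0), S = (0, 1), J = (5, -2).
1. H is the centroid of triangle JYS ⇒ H = (5/3, -1/3)
2·[YKH] = -1/3, 2·[HYJ] = 5/3
[YKH]:[HYJ] = -1/3:5/3 = -1/5

[YKH]:[HYJ] = -1/5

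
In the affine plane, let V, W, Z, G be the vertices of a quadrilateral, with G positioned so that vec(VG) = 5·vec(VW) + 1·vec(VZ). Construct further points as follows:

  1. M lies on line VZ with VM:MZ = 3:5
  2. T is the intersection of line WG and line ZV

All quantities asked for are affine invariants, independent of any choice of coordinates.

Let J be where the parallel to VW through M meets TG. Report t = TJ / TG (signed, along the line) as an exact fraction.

t = 1/2

Assign V = (0, 0), W = (1, 0), Z = (0, 1), G = (5, 1) — the answer is frame-independent, so this choice is without loss of generality.
1. M lies on line VZ with VM:MZ = 3:5 ⇒ M = (0, 3/8)
2. T is the intersection of line WG and line ZV ⇒ T = (0, -1/4)
through M parallel to VW: direction (1, 0); meets TG at J = (5/2, 3/8)
J = T + t·(G−T) with t = 1/2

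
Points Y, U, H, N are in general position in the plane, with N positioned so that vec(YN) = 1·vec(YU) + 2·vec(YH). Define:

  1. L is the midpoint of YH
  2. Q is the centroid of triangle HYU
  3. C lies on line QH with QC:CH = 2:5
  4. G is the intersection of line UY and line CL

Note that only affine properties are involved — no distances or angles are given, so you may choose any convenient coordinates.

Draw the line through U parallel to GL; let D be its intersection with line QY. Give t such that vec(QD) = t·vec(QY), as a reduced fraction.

Assign Y = (0, 0), U = (1, 0), H = (0, 1), N = (1, 2) — the answer is frame-independent, so this choice is without loss of generality.
1. L is the midpoint of YH ⇒ L = (0, 1/2)
2. Q is the centroid of triangle HYU ⇒ Q = (1/3, 1/3)
3. C lies on line QH with QC:CH = 2:5 ⇒ C = (5/21, 11/21)
4. G is the intersection of line UY and line CL ⇒ G = (-5, 0)
through U parallel to GL: direction (5, 1/2); meets QY at D = (-1/9, -1/9)
D = Q + t·(Y−Q) with t = 4/3

t = 4/3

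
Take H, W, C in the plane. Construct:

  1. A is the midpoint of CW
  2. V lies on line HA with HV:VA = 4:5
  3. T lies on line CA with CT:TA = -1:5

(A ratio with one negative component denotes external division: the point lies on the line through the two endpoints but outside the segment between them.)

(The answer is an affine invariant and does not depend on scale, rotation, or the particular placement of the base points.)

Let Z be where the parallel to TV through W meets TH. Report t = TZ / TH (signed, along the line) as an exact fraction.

Choose coordinates H = (0, 0), W = (1, 0), C = (0, 1).
1. A is the midpoint of CW ⇒ A = (1/2, 1/2)
2. V lies on line HA with HV:VA = 4:5 ⇒ V = (2/9, 2/9)
3. T lies on line CA with CT:TA = -1:5 ⇒ T = (-1/8, 9/8)
through W parallel to TV: direction (25/72, -65/72); meets TH at Z = (-13/32, 117/32)
Z = T + t·(H−T) with t = -9/4

t = -9/4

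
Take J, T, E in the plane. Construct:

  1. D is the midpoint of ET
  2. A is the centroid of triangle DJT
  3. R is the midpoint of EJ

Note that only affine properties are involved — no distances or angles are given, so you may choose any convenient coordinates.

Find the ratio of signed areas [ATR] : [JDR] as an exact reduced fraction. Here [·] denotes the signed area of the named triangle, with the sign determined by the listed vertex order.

Work in coordinates with J = (0, 0), T = (1, 0), E = (0, 1).
1. D is the midpoint of ET ⇒ D = (1/2, 1/2)
2. A is the centroid of triangle DJT ⇒ A = (1/2, 1/6)
3. R is the midpoint of EJ ⇒ R = (0, 1/2)
2·[ATR] = 1/12, 2·[JDR] = 1/4
[ATR]:[JDR] = 1/12:1/4 = 1/3

[ATR]:[JDR] = 1/3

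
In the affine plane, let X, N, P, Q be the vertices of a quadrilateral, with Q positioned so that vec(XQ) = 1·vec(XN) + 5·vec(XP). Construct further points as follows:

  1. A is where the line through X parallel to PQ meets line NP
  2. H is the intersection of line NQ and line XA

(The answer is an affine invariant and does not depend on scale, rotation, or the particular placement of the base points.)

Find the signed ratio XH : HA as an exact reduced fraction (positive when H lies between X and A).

Work in coordinates with X = (0, 0), N = (1, 0), P = (0, 1), Q = (1, 5).
1. A is where the line through X parallel to PQ meets line NP ⇒ A = (1/5, 4/5)
2. H is the intersection of line NQ and line XA ⇒ H = (1, 4)
H = X + t·(A−X) with t = 5, so XH:HA = t:(1−t) = 5:-4

XH:HA = -5/4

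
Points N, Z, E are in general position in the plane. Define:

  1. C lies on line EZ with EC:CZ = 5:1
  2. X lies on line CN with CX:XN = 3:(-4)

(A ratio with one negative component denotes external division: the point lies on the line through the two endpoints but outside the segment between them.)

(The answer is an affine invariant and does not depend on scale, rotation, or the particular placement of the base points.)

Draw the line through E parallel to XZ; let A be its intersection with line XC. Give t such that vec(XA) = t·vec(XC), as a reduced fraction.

t = 6

Work in coordinates with N = (0, 0), Z = (1, 0), E = (0, 1).
1. C lies on line EZ with EC:CZ = 5:1 ⇒ C = (5/6, 1/6)
2. X lies on line CN with CX:XN = 3:(-4) ⇒ X = (10/3, 2/3)
through E parallel to XZ: direction (-7/3, -2/3); meets XC at A = (-35/3, -7/3)
A = X + t·(C−X) with t = 6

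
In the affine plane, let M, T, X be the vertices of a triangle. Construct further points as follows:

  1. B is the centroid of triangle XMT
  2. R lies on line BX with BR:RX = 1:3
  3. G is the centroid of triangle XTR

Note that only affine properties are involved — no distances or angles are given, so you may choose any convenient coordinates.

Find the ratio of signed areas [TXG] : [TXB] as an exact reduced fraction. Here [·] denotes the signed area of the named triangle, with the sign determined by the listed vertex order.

Assign M = (0, 0), T = (1, 0), X = (0, 1) — the answer is frame-independent, so this choice is without loss of generality.
1. B is the centroid of triangle XMT ⇒ B = (1/3, 1/3)
2. R lies on line BX with BR:RX = 1:3 ⇒ R = (1/4, 1/2)
3. G is the centroid of triangle XTR ⇒ G = (5/12, 1/2)
2·[TXG] = 1/12, 2·[TXB] = 1/3
[TXG]:[TXB] = 1/12:1/3 = 1/4

[TXG]:[TXB] = 1/4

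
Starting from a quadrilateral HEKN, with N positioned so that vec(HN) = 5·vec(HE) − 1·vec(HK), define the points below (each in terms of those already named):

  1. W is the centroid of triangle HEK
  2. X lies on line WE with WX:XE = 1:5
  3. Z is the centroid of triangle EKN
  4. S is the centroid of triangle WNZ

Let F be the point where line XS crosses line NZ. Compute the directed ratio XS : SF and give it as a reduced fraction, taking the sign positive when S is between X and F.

Set H = (0, 0), E = (1, 0), K = (0, 1), N = (5, -1); any affine frame gives the same invariant.
1. W is the centroid of triangle HEK ⇒ W = (1/3, 1/3)
2. X lies on line WE with WX:XE = 1:5 ⇒ X = (4/9, 5/18)
3. Z is the centroid of triangle EKN ⇒ Z = (2, 0)
4. S is the centroid of triangle WNZ ⇒ S = (22/9, -2/9)
line XS meets NZ at F = (10/3, -4/9)
S = X + t·(F−X) with t = 9/13, so XS:SF = 9/13:4/13

XS:SF = 9/4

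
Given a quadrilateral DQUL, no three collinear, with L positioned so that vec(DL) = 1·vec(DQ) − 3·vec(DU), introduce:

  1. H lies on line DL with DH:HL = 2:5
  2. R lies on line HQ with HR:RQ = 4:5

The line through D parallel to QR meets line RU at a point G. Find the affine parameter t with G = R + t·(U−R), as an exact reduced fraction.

t = 6/11

Set D = (0, 0), Q = (1, 0), U = (0, 1), L = (1, -3); any affine frame gives the same invariant.
1. H lies on line DL with DH:HL = 2:5 ⇒ H = (2/7, -6/7)
2. R lies on line HQ with HR:RQ = 4:5 ⇒ R = (38/63, -10/21)
through D parallel to QR: direction (-25/63, -10/21); meets RU at G = (190/693, 76/231)
G = R + t·(U−R) with t = 6/11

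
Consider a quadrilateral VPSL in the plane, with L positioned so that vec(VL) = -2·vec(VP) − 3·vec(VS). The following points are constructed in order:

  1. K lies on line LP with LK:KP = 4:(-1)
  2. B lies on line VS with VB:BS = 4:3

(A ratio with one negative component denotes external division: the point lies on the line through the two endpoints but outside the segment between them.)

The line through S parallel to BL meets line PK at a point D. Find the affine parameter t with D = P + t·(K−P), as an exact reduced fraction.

t = -39/11

Set V = (0, 0), P = (1, 0), S = (0, 1), L = (-2, -3); any affine frame gives the same invariant.
1. K lies on line LP with LK:KP = 4:(-1) ⇒ K = (2, 1)
2. B lies on line VS with VB:BS = 4:3 ⇒ B = (0, 4/7)
through S parallel to BL: direction (-2, -25/7); meets PK at D = (-28/11, -39/11)
D = P + t·(K−P) with t = -39/11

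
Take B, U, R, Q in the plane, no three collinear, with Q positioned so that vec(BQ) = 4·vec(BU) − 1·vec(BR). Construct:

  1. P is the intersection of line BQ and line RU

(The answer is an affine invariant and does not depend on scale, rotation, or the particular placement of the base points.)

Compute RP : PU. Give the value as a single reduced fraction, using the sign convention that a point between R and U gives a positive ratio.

Assign B = (0, 0), U = (1, 0), R = (0, 1), Q = (4, -1) — the answer is frame-independent, so this choice is without loss of generality.
1. P is the intersection of line BQ and line RU ⇒ P = (4/3, -1/3)
P = R + t·(U−R) with t = 4/3, so RP:PU = t:(1−t) = 4/3:-1/3

RP:PU = -4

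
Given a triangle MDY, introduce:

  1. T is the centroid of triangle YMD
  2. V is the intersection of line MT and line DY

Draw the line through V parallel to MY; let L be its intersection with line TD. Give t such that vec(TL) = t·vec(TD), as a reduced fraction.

Work in coordinates with M = (0, 0), D = (1, 0), Y = (0, 1).
1. T is the centroid of triangle YMD ⇒ T = (1/3, 1/3)
2. V is the intersection of line MT and line DY ⇒ V = (1/2, 1/2)
through V parallel to MY: direction (0, 1); meets TD at L = (1/2, 1/4)
L = T + t·(D−T) with t = 1/4

t = 1/4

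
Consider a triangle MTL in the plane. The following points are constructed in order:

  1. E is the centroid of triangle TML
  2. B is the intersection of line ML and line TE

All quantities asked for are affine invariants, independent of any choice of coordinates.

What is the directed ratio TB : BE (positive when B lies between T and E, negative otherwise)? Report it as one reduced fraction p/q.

Work in coordinates with M = (0, 0), T = (1, 0), L = (0, 1).
1. E is the centroid of triangle TML ⇒ E = (1/3, 1/3)
2. B is the intersection of line ML and line TE ⇒ B = (0, 1/2)
B = T + t·(E−T) with t = 3/2, so TB:BE = t:(1−t) = 3/2:-1/2

TB:BE = -3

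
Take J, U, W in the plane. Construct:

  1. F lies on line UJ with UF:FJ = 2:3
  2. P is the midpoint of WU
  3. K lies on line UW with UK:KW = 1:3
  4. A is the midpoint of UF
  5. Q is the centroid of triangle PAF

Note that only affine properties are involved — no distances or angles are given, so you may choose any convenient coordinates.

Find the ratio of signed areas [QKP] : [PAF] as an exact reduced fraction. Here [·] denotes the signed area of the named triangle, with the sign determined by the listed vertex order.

Assign J = (0, 0), U = (1, 0), W = (0, 1) — the answer is frame-independent, so this choice is without loss of generality.
1. F lies on line UJ with UF:FJ = 2:3 ⇒ F = (3/5, 0)
2. P is the midpoint of WU ⇒ P = (1/2, 1/2)
3. K lies on line UW with UK:KW = 1:3 ⇒ K = (3/4, 1/4)
4. A is the midpoint of UF ⇒ A = (4/5, 0)
5. Q is the centroid of triangle PAF ⇒ Q = (19/30, 1/6)
2·[QKP] = 1/20, 2·[PAF] = -1/10
[QKP]:[PAF] = 1/20:-1/10 = -1/2

[QKP]:[PAF] = -1/2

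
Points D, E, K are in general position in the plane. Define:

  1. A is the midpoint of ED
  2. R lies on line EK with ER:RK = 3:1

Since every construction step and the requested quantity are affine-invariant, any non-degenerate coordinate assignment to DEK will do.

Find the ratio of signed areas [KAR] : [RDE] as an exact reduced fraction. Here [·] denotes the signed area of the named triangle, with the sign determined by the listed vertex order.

Choose coordinates D = (0, 0), E = (1, 0), K = (0, 1).
1. A is the midpoint of ED ⇒ A = (1/2, 0)
2. R lies on line EK with ER:RK = 3:1 ⇒ R = (1/4, 3/4)
2·[KAR] = 1/8, 2·[RDE] = 3/4
[KAR]:[RDE] = 1/8:3/4 = 1/6

[KAR]:[RDE] = 1/6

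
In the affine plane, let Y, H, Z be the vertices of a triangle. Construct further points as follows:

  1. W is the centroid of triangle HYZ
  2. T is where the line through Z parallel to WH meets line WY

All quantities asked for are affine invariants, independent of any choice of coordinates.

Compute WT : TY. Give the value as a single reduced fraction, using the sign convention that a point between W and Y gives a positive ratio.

WT:TY = -1/2

Assign Y = (0, 0), H = (1, 0), Z = (0, 1) — the answer is frame-independent, so this choice is without loss of generality.
1. W is the centroid of triangle HYZ ⇒ W = (1/3, 1/3)
2. T is where the line through Z parallel to WH meets line WY ⇒ T = (2/3, 2/3)
T = W + t·(Y−W) with t = -1, so WT:TY = t:(1−t) = -1:2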